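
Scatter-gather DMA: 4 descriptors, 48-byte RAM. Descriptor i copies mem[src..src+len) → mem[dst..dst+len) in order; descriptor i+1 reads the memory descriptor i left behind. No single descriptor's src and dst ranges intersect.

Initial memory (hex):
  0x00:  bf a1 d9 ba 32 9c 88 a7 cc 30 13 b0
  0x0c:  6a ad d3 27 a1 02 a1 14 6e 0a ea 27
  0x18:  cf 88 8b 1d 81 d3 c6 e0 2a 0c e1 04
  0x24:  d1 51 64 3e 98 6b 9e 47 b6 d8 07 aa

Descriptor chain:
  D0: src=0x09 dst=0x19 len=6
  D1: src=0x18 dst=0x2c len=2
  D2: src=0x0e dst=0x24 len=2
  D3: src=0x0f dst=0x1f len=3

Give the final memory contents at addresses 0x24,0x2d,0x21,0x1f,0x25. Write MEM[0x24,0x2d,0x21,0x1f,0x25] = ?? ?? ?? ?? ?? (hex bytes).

[0] 0x09->0x19 len=6 : 30 13 b0 6a ad d3
[1] 0x18->0x2c len=2 : cf 30
[2] 0x0e->0x24 len=2 : d3 27
[3] 0x0f->0x1f len=3 : 27 a1 02
query mem[0x24]=0xd3, mem[0x2d]=0x30, mem[0x21]=0x02, mem[0x1f]=0x27, mem[0x25]=0x27

MEM[0x24,0x2d,0x21,0x1f,0x25] = d3 30 02 27 27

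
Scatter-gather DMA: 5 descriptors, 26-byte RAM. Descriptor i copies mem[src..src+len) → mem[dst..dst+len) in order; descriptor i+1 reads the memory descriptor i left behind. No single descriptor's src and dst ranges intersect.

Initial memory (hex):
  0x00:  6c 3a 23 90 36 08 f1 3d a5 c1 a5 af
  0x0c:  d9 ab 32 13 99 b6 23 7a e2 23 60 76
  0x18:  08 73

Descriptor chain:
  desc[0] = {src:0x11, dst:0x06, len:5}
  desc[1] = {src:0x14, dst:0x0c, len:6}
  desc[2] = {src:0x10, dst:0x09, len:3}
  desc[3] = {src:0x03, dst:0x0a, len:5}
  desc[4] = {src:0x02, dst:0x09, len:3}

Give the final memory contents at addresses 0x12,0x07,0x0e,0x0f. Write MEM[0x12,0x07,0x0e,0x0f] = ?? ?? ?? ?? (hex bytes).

MEM[0x12,0x07,0x0e,0x0f] = 23 23 23 76

D0: mem[0x06..0x0a] <- [b6 23 7a e2 23]
D1: mem[0x0c..0x11] <- [e2 23 60 76 08 73]
D2: mem[0x09..0x0b] <- [08 73 23]
D3: mem[0x0a..0x0e] <- [90 36 08 b6 23]
D4: mem[0x09..0x0b] <- [23 90 36]
query mem[0x12]=0x23, mem[0x07]=0x23, mem[0x0e]=0x23, mem[0x0f]=0x76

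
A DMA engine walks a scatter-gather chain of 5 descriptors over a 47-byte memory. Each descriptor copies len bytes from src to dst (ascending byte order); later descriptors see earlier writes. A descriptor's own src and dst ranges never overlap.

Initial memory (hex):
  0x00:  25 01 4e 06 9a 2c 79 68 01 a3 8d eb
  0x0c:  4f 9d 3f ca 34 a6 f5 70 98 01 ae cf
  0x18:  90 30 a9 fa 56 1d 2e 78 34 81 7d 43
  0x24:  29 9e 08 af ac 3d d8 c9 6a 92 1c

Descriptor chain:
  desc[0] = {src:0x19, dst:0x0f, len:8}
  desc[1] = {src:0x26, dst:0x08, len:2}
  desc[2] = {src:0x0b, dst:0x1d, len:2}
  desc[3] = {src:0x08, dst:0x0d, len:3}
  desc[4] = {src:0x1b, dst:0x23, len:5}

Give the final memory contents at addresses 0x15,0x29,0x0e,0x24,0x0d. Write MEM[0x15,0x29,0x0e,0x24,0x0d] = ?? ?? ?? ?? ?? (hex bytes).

MEM[0x15,0x29,0x0e,0x24,0x0d] = 78 3d af 56 08

  after D0: wrote 8B at 0x0f = 30a9fa561d2e7834
  after D1: wrote 2B at 0x08 = 08af
  after D2: wrote 2B at 0x1d = eb4f
  after D3: wrote 3B at 0x0d = 08af8d
  after D4: wrote 5B at 0x23 = fa56eb4f78
query mem[0x15]=0x78, mem[0x29]=0x3d, mem[0x0e]=0xaf, mem[0x24]=0x56, mem[0x0d]=0x08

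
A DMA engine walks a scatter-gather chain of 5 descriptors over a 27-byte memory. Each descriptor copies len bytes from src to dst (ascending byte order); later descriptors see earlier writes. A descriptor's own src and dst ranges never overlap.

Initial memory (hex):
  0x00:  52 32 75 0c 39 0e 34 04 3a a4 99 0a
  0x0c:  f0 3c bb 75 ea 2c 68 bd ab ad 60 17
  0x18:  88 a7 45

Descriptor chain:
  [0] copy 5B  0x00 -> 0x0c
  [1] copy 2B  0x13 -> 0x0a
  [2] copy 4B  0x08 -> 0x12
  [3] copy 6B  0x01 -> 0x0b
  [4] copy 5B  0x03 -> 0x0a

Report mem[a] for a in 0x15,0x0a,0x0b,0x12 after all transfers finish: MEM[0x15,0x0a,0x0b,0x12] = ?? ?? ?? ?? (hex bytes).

  after D0: wrote 5B at 0x0c = 5232750c39
  after D1: wrote 2B at 0x0a = bdab
  after D2: wrote 4B at 0x12 = 3aa4bdab
  after D3: wrote 6B at 0x0b = 32750c390e34
  after D4: wrote 5B at 0x0a = 0c390e3404
query mem[0x15]=0xab, mem[0x0a]=0x0c, mem[0x0b]=0x39, mem[0x12]=0x3a

MEM[0x15,0x0a,0x0b,0x12] = ab 0c 39 3a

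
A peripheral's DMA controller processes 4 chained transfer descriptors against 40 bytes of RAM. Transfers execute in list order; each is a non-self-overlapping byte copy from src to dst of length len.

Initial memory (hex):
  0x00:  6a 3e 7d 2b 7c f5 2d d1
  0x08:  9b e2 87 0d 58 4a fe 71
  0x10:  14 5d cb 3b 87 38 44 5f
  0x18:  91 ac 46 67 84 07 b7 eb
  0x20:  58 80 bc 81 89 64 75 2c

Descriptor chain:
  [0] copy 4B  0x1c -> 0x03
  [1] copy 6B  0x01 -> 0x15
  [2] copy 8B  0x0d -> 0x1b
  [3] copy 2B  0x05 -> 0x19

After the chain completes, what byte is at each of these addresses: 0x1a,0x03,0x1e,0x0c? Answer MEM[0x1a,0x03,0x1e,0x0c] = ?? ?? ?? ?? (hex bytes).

  after D0: wrote 4B at 0x03 = 8407b7eb
  after D1: wrote 6B at 0x15 = 3e7d8407b7eb
  after D2: wrote 8B at 0x1b = 4afe71145dcb3b87
  after D3: wrote 2B at 0x19 = b7eb
query mem[0x1a]=0xeb, mem[0x03]=0x84, mem[0x1e]=0x14, mem[0x0c]=0x58

MEM[0x1a,0x03,0x1e,0x0c] = eb 84 14 58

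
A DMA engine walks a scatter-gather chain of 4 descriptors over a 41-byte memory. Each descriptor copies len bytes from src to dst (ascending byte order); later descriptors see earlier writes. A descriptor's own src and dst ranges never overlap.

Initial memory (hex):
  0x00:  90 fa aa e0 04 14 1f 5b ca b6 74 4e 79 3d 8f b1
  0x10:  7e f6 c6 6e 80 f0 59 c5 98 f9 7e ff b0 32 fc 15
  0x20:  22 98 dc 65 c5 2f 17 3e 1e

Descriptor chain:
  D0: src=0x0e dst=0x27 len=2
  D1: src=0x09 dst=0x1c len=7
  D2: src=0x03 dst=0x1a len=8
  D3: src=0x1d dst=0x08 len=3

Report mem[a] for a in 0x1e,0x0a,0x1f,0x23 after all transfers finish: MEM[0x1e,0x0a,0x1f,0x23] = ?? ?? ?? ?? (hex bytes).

D0: mem[0x27..0x28] <- [8f b1]
D1: mem[0x1c..0x22] <- [b6 74 4e 79 3d 8f b1]
D2: mem[0x1a..0x21] <- [e0 04 14 1f 5b ca b6 74]
D3: mem[0x08..0x0a] <- [1f 5b ca]
query mem[0x1e]=0x5b, mem[0x0a]=0xca, mem[0x1f]=0xca, mem[0x23]=0x65

MEM[0x1e,0x0a,0x1f,0x23] = 5b ca ca 65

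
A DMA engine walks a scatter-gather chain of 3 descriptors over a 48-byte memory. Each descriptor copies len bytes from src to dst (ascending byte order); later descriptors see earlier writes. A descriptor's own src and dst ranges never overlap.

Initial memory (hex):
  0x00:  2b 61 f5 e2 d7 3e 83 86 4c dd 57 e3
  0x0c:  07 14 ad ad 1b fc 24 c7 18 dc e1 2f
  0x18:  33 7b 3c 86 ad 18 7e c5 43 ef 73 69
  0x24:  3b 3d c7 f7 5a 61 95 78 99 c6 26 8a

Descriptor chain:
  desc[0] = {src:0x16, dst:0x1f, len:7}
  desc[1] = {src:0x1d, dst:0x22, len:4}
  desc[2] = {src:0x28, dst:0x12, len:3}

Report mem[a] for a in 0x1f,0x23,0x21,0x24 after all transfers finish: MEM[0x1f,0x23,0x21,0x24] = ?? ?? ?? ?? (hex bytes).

MEM[0x1f,0x23,0x21,0x24] = e1 7e 33 e1

D0: mem[0x1f..0x25] <- [e1 2f 33 7b 3c 86 ad]
D1: mem[0x22..0x25] <- [18 7e e1 2f]
D2: mem[0x12..0x14] <- [5a 61 95]
query mem[0x1f]=0xe1, mem[0x23]=0x7e, mem[0x21]=0x33, mem[0x24]=0xe1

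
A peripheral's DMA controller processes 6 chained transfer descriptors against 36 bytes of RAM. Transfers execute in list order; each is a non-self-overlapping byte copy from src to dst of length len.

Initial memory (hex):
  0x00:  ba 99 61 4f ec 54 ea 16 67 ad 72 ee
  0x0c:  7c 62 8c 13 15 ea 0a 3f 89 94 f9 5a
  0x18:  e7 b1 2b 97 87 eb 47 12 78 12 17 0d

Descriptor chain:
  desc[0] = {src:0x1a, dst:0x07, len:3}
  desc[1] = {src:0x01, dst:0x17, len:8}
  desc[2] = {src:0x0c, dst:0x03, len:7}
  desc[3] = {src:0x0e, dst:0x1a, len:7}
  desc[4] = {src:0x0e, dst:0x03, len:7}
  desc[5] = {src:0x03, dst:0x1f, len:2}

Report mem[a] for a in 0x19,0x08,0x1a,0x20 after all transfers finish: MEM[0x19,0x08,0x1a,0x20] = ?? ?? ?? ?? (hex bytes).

MEM[0x19,0x08,0x1a,0x20] = 4f 3f 8c 13

[0] 0x1a->0x07 len=3 : 2b 97 87
[1] 0x01->0x17 len=8 : 99 61 4f ec 54 ea 2b 97
[2] 0x0c->0x03 len=7 : 7c 62 8c 13 15 ea 0a
[3] 0x0e->0x1a len=7 : 8c 13 15 ea 0a 3f 89
[4] 0x0e->0x03 len=7 : 8c 13 15 ea 0a 3f 89
[5] 0x03->0x1f len=2 : 8c 13
query mem[0x19]=0x4f, mem[0x08]=0x3f, mem[0x1a]=0x8c, mem[0x20]=0x13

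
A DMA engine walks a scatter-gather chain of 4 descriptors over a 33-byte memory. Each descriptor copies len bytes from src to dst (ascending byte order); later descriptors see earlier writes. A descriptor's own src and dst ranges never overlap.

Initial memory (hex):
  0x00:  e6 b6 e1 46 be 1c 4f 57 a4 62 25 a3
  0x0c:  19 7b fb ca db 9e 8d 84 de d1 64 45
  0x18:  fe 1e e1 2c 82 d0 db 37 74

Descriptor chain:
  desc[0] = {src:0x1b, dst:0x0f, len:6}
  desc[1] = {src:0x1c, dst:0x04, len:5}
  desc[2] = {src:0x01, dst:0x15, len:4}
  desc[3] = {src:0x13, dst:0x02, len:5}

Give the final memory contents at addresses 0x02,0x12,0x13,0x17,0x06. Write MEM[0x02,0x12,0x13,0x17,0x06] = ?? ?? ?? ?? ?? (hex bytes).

  after D0: wrote 6B at 0x0f = 2c82d0db3774
  after D1: wrote 5B at 0x04 = 82d0db3774
  after D2: wrote 4B at 0x15 = b6e14682
  after D3: wrote 5B at 0x02 = 3774b6e146
query mem[0x02]=0x37, mem[0x12]=0xdb, mem[0x13]=0x37, mem[0x17]=0x46, mem[0x06]=0x46

MEM[0x02,0x12,0x13,0x17,0x06] = 37 db 37 46 46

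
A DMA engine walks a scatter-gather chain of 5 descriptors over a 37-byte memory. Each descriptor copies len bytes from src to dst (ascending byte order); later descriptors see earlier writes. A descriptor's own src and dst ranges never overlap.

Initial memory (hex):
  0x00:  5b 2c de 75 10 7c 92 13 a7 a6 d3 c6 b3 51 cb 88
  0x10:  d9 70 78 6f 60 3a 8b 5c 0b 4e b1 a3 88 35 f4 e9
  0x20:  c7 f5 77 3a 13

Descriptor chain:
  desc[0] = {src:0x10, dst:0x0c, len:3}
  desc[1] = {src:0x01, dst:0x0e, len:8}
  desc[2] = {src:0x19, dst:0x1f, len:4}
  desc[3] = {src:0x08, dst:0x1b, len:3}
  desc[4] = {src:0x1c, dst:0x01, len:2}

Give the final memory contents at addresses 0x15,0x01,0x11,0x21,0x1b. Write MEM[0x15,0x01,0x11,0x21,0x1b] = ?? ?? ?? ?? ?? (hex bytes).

MEM[0x15,0x01,0x11,0x21,0x1b] = a7 a6 10 a3 a7

[0] 0x10->0x0c len=3 : d9 70 78
[1] 0x01->0x0e len=8 : 2c de 75 10 7c 92 13 a7
[2] 0x19->0x1f len=4 : 4e b1 a3 88
[3] 0x08->0x1b len=3 : a7 a6 d3
[4] 0x1c->0x01 len=2 : a6 d3
query mem[0x15]=0xa7, mem[0x01]=0xa6, mem[0x11]=0x10, mem[0x21]=0xa3, mem[0x1b]=0xa7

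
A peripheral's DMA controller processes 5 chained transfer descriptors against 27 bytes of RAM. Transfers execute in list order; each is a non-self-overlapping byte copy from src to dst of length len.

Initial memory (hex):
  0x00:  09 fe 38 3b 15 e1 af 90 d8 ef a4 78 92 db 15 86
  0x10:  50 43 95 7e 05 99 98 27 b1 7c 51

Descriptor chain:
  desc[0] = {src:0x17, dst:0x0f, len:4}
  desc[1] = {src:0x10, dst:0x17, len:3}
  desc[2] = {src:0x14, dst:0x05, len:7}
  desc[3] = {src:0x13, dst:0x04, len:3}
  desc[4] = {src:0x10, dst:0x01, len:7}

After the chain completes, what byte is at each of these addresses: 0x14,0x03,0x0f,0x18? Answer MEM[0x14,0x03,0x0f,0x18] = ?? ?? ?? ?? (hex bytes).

[0] 0x17->0x0f len=4 : 27 b1 7c 51
[1] 0x10->0x17 len=3 : b1 7c 51
[2] 0x14->0x05 len=7 : 05 99 98 b1 7c 51 51
[3] 0x13->0x04 len=3 : 7e 05 99
[4] 0x10->0x01 len=7 : b1 7c 51 7e 05 99 98
query mem[0x14]=0x05, mem[0x03]=0x51, mem[0x0f]=0x27, mem[0x18]=0x7c

MEM[0x14,0x03,0x0f,0x18] = 05 51 27 7c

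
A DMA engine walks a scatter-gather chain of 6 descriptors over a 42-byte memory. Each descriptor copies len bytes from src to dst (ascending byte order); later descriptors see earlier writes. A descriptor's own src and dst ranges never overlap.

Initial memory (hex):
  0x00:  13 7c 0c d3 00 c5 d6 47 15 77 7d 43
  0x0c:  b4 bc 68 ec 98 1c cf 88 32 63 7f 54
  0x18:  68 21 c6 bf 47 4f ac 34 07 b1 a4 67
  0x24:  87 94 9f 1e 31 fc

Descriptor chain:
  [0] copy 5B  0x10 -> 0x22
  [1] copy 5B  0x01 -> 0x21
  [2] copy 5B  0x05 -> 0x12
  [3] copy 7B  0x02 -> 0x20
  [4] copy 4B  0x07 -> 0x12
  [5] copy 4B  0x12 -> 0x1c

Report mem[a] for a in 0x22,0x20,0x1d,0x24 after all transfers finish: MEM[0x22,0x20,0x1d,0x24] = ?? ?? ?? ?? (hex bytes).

MEM[0x22,0x20,0x1d,0x24] = 00 0c 15 d6

  after D0: wrote 5B at 0x22 = 981ccf8832
  after D1: wrote 5B at 0x21 = 7c0cd300c5
  after D2: wrote 5B at 0x12 = c5d6471577
  after D3: wrote 7B at 0x20 = 0cd300c5d64715
  after D4: wrote 4B at 0x12 = 4715777d
  after D5: wrote 4B at 0x1c = 4715777d
query mem[0x22]=0x00, mem[0x20]=0x0c, mem[0x1d]=0x15, mem[0x24]=0xd6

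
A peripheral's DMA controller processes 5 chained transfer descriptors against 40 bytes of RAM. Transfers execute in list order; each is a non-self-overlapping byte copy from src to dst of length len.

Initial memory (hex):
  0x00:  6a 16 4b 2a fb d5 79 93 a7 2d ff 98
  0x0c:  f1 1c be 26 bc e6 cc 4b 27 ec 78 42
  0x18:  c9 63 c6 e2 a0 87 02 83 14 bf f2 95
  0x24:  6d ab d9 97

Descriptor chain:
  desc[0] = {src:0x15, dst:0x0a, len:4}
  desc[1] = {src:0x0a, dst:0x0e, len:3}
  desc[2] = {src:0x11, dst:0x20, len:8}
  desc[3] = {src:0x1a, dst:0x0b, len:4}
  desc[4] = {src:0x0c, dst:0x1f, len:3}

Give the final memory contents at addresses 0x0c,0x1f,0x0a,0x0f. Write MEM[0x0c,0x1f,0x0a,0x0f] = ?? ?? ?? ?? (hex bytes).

[0] 0x15->0x0a len=4 : ec 78 42 c9
[1] 0x0a->0x0e len=3 : ec 78 42
[2] 0x11->0x20 len=8 : e6 cc 4b 27 ec 78 42 c9
[3] 0x1a->0x0b len=4 : c6 e2 a0 87
[4] 0x0c->0x1f len=3 : e2 a0 87
query mem[0x0c]=0xe2, mem[0x1f]=0xe2, mem[0x0a]=0xec, mem[0x0f]=0x78

MEM[0x0c,0x1f,0x0a,0x0f] = e2 e2 ec 78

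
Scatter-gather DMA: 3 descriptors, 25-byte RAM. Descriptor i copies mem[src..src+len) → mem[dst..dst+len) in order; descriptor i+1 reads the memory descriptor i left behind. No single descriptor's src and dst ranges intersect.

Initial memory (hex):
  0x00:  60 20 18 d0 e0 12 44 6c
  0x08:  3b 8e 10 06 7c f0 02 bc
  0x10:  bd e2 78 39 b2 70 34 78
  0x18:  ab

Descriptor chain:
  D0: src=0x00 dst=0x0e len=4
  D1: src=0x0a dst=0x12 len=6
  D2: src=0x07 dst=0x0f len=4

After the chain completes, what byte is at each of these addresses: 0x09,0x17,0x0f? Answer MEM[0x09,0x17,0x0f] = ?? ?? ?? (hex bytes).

MEM[0x09,0x17,0x0f] = 8e 20 6c

[0] 0x00->0x0e len=4 : 60 20 18 d0
[1] 0x0a->0x12 len=6 : 10 06 7c f0 60 20
[2] 0x07->0x0f len=4 : 6c 3b 8e 10
query mem[0x09]=0x8e, mem[0x17]=0x20, mem[0x0f]=0x6c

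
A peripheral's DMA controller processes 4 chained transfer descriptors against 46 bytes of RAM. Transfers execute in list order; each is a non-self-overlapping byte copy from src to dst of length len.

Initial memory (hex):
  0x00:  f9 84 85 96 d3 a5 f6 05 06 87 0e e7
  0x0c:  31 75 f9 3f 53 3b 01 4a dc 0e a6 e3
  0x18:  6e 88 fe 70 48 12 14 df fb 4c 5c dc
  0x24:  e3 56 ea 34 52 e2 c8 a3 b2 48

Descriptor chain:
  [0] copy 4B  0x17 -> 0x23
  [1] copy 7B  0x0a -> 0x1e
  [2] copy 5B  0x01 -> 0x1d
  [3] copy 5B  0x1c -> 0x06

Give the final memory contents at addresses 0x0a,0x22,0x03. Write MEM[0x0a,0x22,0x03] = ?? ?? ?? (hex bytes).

MEM[0x0a,0x22,0x03] = d3 f9 96

[0] 0x17->0x23 len=4 : e3 6e 88 fe
[1] 0x0a->0x1e len=7 : 0e e7 31 75 f9 3f 53
[2] 0x01->0x1d len=5 : 84 85 96 d3 a5
[3] 0x1c->0x06 len=5 : 48 84 85 96 d3
query mem[0x0a]=0xd3, mem[0x22]=0xf9, mem[0x03]=0x96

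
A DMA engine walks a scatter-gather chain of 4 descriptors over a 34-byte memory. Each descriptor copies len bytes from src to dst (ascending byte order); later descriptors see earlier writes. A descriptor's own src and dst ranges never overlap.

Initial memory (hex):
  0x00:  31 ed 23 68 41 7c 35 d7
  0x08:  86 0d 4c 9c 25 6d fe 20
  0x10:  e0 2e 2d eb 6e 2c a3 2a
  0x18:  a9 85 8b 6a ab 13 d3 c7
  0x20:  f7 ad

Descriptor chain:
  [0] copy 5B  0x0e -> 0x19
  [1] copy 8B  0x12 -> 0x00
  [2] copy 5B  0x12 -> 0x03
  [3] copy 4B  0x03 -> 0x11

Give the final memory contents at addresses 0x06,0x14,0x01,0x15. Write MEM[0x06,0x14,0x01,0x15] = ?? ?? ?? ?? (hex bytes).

  after D0: wrote 5B at 0x19 = fe20e02e2d
  after D1: wrote 8B at 0x00 = 2deb6e2ca32aa9fe
  after D2: wrote 5B at 0x03 = 2deb6e2ca3
  after D3: wrote 4B at 0x11 = 2deb6e2c
query mem[0x06]=0x2c, mem[0x14]=0x2c, mem[0x01]=0xeb, mem[0x15]=0x2c

MEM[0x06,0x14,0x01,0x15] = 2c 2c eb 2c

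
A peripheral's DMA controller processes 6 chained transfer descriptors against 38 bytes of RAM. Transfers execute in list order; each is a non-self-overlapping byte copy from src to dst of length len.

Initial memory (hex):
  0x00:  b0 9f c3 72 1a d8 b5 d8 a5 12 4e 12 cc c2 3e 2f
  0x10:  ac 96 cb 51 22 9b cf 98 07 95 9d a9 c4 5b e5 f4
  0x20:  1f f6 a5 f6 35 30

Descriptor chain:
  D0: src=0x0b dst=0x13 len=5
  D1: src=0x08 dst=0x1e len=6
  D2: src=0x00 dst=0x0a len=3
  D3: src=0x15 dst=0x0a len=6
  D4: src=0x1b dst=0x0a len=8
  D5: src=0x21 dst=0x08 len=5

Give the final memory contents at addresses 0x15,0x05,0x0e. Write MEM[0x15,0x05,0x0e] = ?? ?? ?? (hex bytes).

D0: mem[0x13..0x17] <- [12 cc c2 3e 2f]
D1: mem[0x1e..0x23] <- [a5 12 4e 12 cc c2]
D2: mem[0x0a..0x0c] <- [b0 9f c3]
D3: mem[0x0a..0x0f] <- [c2 3e 2f 07 95 9d]
D4: mem[0x0a..0x11] <- [a9 c4 5b a5 12 4e 12 cc]
D5: mem[0x08..0x0c] <- [12 cc c2 35 30]
query mem[0x15]=0xc2, mem[0x05]=0xd8, mem[0x0e]=0x12

MEM[0x15,0x05,0x0e] = c2 d8 12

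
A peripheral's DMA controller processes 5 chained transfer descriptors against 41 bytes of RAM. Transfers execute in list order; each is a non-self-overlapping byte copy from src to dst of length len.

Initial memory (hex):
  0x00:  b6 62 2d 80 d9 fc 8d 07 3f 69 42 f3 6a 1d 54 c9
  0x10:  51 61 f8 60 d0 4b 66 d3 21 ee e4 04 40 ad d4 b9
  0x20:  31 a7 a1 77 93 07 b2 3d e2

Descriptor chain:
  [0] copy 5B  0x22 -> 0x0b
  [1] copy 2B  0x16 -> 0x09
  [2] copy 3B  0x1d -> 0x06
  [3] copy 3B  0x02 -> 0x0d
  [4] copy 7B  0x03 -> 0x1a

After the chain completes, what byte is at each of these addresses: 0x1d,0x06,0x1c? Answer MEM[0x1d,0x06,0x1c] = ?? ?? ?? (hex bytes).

  after D0: wrote 5B at 0x0b = a1779307b2
  after D1: wrote 2B at 0x09 = 66d3
  after D2: wrote 3B at 0x06 = add4b9
  after D3: wrote 3B at 0x0d = 2d80d9
  after D4: wrote 7B at 0x1a = 80d9fcadd4b966
query mem[0x1d]=0xad, mem[0x06]=0xad, mem[0x1c]=0xfc

MEM[0x1d,0x06,0x1c] = ad ad fc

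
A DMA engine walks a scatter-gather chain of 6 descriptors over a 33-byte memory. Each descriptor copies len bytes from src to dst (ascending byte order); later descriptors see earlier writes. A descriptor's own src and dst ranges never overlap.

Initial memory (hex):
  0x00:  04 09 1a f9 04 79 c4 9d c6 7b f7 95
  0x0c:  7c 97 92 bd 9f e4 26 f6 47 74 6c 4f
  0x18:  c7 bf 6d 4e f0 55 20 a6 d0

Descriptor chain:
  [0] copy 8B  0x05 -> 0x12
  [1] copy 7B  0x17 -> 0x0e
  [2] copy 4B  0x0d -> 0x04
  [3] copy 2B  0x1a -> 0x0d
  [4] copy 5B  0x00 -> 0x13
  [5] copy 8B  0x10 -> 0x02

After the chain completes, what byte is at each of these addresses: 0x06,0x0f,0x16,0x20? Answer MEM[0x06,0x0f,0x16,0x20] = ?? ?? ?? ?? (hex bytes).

MEM[0x06,0x0f,0x16,0x20] = 09 95 f9 d0

[0] 0x05->0x12 len=8 : 79 c4 9d c6 7b f7 95 7c
[1] 0x17->0x0e len=7 : f7 95 7c 6d 4e f0 55
[2] 0x0d->0x04 len=4 : 97 f7 95 7c
[3] 0x1a->0x0d len=2 : 6d 4e
[4] 0x00->0x13 len=5 : 04 09 1a f9 97
[5] 0x10->0x02 len=8 : 7c 6d 4e 04 09 1a f9 97
query mem[0x06]=0x09, mem[0x0f]=0x95, mem[0x16]=0xf9, mem[0x20]=0xd0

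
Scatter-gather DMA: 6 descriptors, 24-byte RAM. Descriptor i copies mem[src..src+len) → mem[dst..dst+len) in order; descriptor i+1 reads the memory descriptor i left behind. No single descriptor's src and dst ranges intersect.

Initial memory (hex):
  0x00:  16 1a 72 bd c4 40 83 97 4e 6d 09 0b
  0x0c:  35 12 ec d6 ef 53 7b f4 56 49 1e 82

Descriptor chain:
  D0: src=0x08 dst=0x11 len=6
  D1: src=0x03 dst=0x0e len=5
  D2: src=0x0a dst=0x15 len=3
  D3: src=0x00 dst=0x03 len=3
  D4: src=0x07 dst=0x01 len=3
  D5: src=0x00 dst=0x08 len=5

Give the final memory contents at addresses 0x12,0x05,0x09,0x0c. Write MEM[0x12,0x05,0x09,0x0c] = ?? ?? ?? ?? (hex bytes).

#0 dst[0x11+6] := {0x4e,0x6d,0x09,0x0b,0x35,0x12}
#1 dst[0x0e+5] := {0xbd,0xc4,0x40,0x83,0x97}
#2 dst[0x15+3] := {0x09,0x0b,0x35}
#3 dst[0x03+3] := {0x16,0x1a,0x72}
#4 dst[0x01+3] := {0x97,0x4e,0x6d}
#5 dst[0x08+5] := {0x16,0x97,0x4e,0x6d,0x1a}
query mem[0x12]=0x97, mem[0x05]=0x72, mem[0x09]=0x97, mem[0x0c]=0x1a

MEM[0x12,0x05,0x09,0x0c] = 97 72 97 1a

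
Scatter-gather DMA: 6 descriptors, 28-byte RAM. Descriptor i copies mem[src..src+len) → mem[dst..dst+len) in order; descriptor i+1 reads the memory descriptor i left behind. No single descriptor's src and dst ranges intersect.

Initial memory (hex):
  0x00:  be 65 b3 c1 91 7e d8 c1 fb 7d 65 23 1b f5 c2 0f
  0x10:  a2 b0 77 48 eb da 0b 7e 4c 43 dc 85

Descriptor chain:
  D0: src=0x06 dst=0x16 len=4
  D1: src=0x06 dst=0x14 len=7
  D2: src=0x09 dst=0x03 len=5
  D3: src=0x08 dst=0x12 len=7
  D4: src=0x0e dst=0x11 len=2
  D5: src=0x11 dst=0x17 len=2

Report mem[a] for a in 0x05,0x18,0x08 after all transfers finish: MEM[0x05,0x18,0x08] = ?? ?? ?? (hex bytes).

MEM[0x05,0x18,0x08] = 23 0f fb

[0] 0x06->0x16 len=4 : d8 c1 fb 7d
[1] 0x06->0x14 len=7 : d8 c1 fb 7d 65 23 1b
[2] 0x09->0x03 len=5 : 7d 65 23 1b f5
[3] 0x08->0x12 len=7 : fb 7d 65 23 1b f5 c2
[4] 0x0e->0x11 len=2 : c2 0f
[5] 0x11->0x17 len=2 : c2 0f
query mem[0x05]=0x23, mem[0x18]=0x0f, mem[0x08]=0xfb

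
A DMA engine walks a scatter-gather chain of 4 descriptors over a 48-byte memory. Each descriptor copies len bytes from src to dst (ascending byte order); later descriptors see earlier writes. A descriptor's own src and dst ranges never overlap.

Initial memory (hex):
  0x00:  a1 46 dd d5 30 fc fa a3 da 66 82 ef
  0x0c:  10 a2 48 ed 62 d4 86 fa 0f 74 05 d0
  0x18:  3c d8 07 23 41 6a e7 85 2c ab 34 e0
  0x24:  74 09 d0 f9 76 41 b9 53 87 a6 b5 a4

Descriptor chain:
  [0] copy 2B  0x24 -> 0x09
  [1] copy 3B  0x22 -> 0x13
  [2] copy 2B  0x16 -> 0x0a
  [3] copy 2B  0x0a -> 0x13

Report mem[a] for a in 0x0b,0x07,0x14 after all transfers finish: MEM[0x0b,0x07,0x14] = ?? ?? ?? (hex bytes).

MEM[0x0b,0x07,0x14] = d0 a3 d0

#0 dst[0x09+2] := {0x74,0x09}
#1 dst[0x13+3] := {0x34,0xe0,0x74}
#2 dst[0x0a+2] := {0x05,0xd0}
#3 dst[0x13+2] := {0x05,0xd0}
query mem[0x0b]=0xd0, mem[0x07]=0xa3, mem[0x14]=0xd0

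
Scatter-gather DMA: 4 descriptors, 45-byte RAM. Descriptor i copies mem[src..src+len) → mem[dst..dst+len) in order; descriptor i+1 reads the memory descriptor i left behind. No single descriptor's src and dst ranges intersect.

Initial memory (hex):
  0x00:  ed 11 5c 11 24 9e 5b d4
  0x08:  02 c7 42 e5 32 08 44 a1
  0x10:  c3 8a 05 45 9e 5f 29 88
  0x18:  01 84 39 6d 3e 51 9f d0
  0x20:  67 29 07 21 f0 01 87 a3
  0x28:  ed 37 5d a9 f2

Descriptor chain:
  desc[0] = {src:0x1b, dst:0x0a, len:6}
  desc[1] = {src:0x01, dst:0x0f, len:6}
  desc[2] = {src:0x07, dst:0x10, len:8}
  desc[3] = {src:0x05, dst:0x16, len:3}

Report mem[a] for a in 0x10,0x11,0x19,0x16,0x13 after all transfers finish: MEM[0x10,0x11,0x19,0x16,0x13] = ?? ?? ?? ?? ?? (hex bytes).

MEM[0x10,0x11,0x19,0x16,0x13] = d4 02 84 9e 6d

[0] 0x1b->0x0a len=6 : 6d 3e 51 9f d0 67
[1] 0x01->0x0f len=6 : 11 5c 11 24 9e 5b
[2] 0x07->0x10 len=8 : d4 02 c7 6d 3e 51 9f d0
[3] 0x05->0x16 len=3 : 9e 5b d4
query mem[0x10]=0xd4, mem[0x11]=0x02, mem[0x19]=0x84, mem[0x16]=0x9e, mem[0x13]=0x6d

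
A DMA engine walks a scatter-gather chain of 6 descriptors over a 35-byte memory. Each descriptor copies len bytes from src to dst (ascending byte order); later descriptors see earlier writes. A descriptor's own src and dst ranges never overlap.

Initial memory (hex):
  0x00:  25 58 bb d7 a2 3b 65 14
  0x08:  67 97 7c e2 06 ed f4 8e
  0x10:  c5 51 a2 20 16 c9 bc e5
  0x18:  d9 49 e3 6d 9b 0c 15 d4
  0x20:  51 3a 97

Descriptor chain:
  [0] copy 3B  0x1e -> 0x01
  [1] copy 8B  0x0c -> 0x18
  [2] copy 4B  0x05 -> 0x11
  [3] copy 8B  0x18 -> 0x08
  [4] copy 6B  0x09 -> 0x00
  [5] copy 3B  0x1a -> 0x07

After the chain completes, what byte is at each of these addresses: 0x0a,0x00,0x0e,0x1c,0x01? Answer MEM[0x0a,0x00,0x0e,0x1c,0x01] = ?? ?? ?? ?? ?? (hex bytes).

MEM[0x0a,0x00,0x0e,0x1c,0x01] = f4 ed a2 c5 f4

[0] 0x1e->0x01 len=3 : 15 d4 51
[1] 0x0c->0x18 len=8 : 06 ed f4 8e c5 51 a2 20
[2] 0x05->0x11 len=4 : 3b 65 14 67
[3] 0x18->0x08 len=8 : 06 ed f4 8e c5 51 a2 20
[4] 0x09->0x00 len=6 : ed f4 8e c5 51 a2
[5] 0x1a->0x07 len=3 : f4 8e c5
query mem[0x0a]=0xf4, mem[0x00]=0xed, mem[0x0e]=0xa2, mem[0x1c]=0xc5, mem[0x01]=0xf4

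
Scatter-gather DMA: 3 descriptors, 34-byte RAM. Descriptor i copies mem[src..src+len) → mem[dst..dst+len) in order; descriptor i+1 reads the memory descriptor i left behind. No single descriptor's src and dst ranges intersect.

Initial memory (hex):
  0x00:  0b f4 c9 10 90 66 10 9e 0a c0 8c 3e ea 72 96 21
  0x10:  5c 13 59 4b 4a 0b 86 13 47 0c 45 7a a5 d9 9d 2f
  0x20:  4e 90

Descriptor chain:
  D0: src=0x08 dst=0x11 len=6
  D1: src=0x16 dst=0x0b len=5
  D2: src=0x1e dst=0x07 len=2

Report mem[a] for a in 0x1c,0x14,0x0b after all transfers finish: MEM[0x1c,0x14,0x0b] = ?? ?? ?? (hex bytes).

MEM[0x1c,0x14,0x0b] = a5 3e 72

[0] 0x08->0x11 len=6 : 0a c0 8c 3e ea 72
[1] 0x16->0x0b len=5 : 72 13 47 0c 45
[2] 0x1e->0x07 len=2 : 9d 2f
query mem[0x1c]=0xa5, mem[0x14]=0x3e, mem[0x0b]=0x72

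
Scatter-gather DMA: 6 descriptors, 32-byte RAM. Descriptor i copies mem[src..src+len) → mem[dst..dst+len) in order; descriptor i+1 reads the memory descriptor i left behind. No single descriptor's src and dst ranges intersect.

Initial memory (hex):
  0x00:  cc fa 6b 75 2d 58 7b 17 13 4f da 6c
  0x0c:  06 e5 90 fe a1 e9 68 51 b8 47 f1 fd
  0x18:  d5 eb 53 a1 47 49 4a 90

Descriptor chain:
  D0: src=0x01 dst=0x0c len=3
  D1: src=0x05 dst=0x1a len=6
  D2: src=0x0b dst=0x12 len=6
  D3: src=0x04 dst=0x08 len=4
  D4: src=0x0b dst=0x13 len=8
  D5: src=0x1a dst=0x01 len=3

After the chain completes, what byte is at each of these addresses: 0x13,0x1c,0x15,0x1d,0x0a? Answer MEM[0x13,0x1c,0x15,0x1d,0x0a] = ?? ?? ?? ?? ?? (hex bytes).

MEM[0x13,0x1c,0x15,0x1d,0x0a] = 17 17 6b 13 7b

[0] 0x01->0x0c len=3 : fa 6b 75
[1] 0x05->0x1a len=6 : 58 7b 17 13 4f da
[2] 0x0b->0x12 len=6 : 6c fa 6b 75 fe a1
[3] 0x04->0x08 len=4 : 2d 58 7b 17
[4] 0x0b->0x13 len=8 : 17 fa 6b 75 fe a1 e9 6c
[5] 0x1a->0x01 len=3 : 6c 7b 17
query mem[0x13]=0x17, mem[0x1c]=0x17, mem[0x15]=0x6b, mem[0x1d]=0x13, mem[0x0a]=0x7b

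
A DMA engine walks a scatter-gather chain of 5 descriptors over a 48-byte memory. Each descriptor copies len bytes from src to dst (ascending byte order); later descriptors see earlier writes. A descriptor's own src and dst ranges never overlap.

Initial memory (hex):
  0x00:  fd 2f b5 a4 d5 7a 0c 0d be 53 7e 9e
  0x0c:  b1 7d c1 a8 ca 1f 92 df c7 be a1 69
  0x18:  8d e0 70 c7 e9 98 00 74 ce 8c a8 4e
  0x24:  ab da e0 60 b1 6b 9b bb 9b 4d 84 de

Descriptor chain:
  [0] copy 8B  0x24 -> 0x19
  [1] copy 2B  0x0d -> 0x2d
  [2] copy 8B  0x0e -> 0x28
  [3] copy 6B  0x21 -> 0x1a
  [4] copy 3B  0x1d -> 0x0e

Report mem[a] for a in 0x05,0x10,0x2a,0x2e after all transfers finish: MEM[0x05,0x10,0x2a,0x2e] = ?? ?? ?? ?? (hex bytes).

MEM[0x05,0x10,0x2a,0x2e] = 7a e0 ca c7

#0 dst[0x19+8] := {0xab,0xda,0xe0,0x60,0xb1,0x6b,0x9b,0xbb}
#1 dst[0x2d+2] := {0x7d,0xc1}
#2 dst[0x28+8] := {0xc1,0xa8,0xca,0x1f,0x92,0xdf,0xc7,0xbe}
#3 dst[0x1a+6] := {0x8c,0xa8,0x4e,0xab,0xda,0xe0}
#4 dst[0x0e+3] := {0xab,0xda,0xe0}
query mem[0x05]=0x7a, mem[0x10]=0xe0, mem[0x2a]=0xca, mem[0x2e]=0xc7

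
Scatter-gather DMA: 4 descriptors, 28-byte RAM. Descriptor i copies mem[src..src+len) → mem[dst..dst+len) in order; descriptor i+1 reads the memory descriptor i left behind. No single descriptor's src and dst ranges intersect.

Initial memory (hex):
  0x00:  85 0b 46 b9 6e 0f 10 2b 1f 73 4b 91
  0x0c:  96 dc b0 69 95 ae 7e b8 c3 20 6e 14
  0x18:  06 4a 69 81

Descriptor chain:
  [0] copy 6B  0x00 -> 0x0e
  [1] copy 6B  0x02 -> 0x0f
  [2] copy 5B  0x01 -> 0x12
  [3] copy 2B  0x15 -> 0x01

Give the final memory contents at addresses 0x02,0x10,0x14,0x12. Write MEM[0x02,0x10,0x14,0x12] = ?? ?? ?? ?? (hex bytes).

  after D0: wrote 6B at 0x0e = 850b46b96e0f
  after D1: wrote 6B at 0x0f = 46b96e0f102b
  after D2: wrote 5B at 0x12 = 0b46b96e0f
  after D3: wrote 2B at 0x01 = 6e0f
query mem[0x02]=0x0f, mem[0x10]=0xb9, mem[0x14]=0xb9, mem[0x12]=0x0b

MEM[0x02,0x10,0x14,0x12] = 0f b9 b9 0b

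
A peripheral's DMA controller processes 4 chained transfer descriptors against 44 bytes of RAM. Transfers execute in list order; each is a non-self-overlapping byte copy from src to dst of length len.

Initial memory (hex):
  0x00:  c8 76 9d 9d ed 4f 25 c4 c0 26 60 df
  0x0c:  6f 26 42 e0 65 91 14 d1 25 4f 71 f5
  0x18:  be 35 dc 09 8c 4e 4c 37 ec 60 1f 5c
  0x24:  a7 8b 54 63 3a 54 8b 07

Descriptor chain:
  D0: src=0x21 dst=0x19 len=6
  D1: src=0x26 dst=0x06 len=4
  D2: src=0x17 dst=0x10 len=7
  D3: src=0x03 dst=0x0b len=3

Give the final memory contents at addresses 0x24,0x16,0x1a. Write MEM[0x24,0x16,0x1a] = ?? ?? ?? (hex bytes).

MEM[0x24,0x16,0x1a] = a7 8b 1f

  after D0: wrote 6B at 0x19 = 601f5ca78b54
  after D1: wrote 4B at 0x06 = 54633a54
  after D2: wrote 7B at 0x10 = f5be601f5ca78b
  after D3: wrote 3B at 0x0b = 9ded4f
query mem[0x24]=0xa7, mem[0x16]=0x8b, mem[0x1a]=0x1f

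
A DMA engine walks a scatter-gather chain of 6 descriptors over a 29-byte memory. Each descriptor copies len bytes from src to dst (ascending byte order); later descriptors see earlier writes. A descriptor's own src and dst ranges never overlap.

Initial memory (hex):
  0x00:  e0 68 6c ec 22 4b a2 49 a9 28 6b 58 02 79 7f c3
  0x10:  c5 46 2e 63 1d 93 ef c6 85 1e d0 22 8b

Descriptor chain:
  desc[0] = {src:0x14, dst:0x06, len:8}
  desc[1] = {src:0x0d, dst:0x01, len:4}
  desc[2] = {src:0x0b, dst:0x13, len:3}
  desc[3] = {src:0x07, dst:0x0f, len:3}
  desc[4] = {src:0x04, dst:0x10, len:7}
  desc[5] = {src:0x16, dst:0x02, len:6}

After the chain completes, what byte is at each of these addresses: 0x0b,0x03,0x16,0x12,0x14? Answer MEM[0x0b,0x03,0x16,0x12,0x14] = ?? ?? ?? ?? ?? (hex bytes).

MEM[0x0b,0x03,0x16,0x12,0x14] = 1e c6 85 1d ef

  after D0: wrote 8B at 0x06 = 1d93efc6851ed022
  after D1: wrote 4B at 0x01 = 227fc3c5
  after D2: wrote 3B at 0x13 = 1ed022
  after D3: wrote 3B at 0x0f = 93efc6
  after D4: wrote 7B at 0x10 = c54b1d93efc685
  after D5: wrote 6B at 0x02 = 85c6851ed022
query mem[0x0b]=0x1e, mem[0x03]=0xc6, mem[0x16]=0x85, mem[0x12]=0x1d, mem[0x14]=0xef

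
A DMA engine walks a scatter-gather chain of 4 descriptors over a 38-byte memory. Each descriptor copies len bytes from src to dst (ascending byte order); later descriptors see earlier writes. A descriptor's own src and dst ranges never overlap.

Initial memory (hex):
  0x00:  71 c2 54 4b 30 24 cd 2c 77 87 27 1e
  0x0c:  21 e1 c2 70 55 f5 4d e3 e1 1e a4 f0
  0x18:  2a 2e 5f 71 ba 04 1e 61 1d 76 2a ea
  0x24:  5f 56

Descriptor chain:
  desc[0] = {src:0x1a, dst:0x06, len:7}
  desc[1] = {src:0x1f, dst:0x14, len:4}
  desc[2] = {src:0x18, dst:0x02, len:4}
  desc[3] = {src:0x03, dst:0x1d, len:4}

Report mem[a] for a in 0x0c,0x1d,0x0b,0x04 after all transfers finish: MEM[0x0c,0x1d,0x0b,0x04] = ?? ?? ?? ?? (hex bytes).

[0] 0x1a->0x06 len=7 : 5f 71 ba 04 1e 61 1d
[1] 0x1f->0x14 len=4 : 61 1d 76 2a
[2] 0x18->0x02 len=4 : 2a 2e 5f 71
[3] 0x03->0x1d len=4 : 2e 5f 71 5f
query mem[0x0c]=0x1d, mem[0x1d]=0x2e, mem[0x0b]=0x61, mem[0x04]=0x5f

MEM[0x0c,0x1d,0x0b,0x04] = 1d 2e 61 5f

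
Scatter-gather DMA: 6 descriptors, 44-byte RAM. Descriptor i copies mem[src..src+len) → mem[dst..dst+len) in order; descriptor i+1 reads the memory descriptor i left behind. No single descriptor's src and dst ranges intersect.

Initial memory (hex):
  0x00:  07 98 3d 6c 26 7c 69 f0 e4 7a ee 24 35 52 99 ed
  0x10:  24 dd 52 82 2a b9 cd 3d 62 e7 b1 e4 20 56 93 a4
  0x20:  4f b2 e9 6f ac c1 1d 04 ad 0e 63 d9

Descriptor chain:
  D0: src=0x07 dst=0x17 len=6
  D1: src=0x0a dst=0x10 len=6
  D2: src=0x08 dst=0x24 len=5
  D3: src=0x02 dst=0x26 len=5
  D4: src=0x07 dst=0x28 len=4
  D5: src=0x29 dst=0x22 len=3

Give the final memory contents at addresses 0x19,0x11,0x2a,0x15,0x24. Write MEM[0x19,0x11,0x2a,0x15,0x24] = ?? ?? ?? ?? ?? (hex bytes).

MEM[0x19,0x11,0x2a,0x15,0x24] = 7a 24 7a ed ee

#0 dst[0x17+6] := {0xf0,0xe4,0x7a,0xee,0x24,0x35}
#1 dst[0x10+6] := {0xee,0x24,0x35,0x52,0x99,0xed}
#2 dst[0x24+5] := {0xe4,0x7a,0xee,0x24,0x35}
#3 dst[0x26+5] := {0x3d,0x6c,0x26,0x7c,0x69}
#4 dst[0x28+4] := {0xf0,0xe4,0x7a,0xee}
#5 dst[0x22+3] := {0xe4,0x7a,0xee}
query mem[0x19]=0x7a, mem[0x11]=0x24, mem[0x2a]=0x7a, mem[0x15]=0xed, mem[0x24]=0xee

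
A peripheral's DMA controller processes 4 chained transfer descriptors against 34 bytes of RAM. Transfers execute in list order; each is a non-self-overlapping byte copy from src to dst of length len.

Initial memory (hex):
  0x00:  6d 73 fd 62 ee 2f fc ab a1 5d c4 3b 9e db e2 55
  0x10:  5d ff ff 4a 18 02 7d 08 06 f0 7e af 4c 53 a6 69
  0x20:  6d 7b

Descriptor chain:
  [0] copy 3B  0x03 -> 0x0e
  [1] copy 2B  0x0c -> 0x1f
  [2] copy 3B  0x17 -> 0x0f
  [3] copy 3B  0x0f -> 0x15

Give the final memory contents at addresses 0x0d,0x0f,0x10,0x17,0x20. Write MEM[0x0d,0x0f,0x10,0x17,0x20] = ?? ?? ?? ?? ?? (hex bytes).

MEM[0x0d,0x0f,0x10,0x17,0x20] = db 08 06 f0 db

  after D0: wrote 3B at 0x0e = 62ee2f
  after D1: wrote 2B at 0x1f = 9edb
  after D2: wrote 3B at 0x0f = 0806f0
  after D3: wrote 3B at 0x15 = 0806f0
query mem[0x0d]=0xdb, mem[0x0f]=0x08, mem[0x10]=0x06, mem[0x17]=0xf0, mem[0x20]=0xdb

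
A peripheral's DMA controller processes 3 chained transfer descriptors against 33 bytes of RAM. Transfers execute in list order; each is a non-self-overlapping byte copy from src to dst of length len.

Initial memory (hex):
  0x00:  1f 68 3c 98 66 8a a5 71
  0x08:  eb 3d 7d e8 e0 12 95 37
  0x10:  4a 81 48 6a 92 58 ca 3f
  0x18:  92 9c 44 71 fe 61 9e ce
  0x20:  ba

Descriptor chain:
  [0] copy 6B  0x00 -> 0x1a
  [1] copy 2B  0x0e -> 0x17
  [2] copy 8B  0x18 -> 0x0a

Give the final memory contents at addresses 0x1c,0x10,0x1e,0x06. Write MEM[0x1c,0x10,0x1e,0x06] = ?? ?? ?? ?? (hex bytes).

MEM[0x1c,0x10,0x1e,0x06] = 3c 66 66 a5

D0: mem[0x1a..0x1f] <- [1f 68 3c 98 66 8a]
D1: mem[0x17..0x18] <- [95 37]
D2: mem[0x0a..0x11] <- [37 9c 1f 68 3c 98 66 8a]
query mem[0x1c]=0x3c, mem[0x10]=0x66, mem[0x1e]=0x66, mem[0x06]=0xa5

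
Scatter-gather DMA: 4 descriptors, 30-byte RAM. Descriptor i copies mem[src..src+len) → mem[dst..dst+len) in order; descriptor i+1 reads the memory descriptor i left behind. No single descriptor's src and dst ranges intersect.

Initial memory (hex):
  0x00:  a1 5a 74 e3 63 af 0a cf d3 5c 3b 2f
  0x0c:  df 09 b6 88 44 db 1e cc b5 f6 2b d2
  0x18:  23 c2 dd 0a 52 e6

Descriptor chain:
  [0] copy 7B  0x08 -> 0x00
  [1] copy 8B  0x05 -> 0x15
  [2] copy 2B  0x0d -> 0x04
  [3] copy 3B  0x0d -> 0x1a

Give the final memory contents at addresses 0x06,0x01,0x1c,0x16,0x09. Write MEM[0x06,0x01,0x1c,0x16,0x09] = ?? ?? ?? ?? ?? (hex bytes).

MEM[0x06,0x01,0x1c,0x16,0x09] = b6 5c 88 b6 5c

[0] 0x08->0x00 len=7 : d3 5c 3b 2f df 09 b6
[1] 0x05->0x15 len=8 : 09 b6 cf d3 5c 3b 2f df
[2] 0x0d->0x04 len=2 : 09 b6
[3] 0x0d->0x1a len=3 : 09 b6 88
query mem[0x06]=0xb6, mem[0x01]=0x5c, mem[0x1c]=0x88, mem[0x16]=0xb6, mem[0x09]=0x5c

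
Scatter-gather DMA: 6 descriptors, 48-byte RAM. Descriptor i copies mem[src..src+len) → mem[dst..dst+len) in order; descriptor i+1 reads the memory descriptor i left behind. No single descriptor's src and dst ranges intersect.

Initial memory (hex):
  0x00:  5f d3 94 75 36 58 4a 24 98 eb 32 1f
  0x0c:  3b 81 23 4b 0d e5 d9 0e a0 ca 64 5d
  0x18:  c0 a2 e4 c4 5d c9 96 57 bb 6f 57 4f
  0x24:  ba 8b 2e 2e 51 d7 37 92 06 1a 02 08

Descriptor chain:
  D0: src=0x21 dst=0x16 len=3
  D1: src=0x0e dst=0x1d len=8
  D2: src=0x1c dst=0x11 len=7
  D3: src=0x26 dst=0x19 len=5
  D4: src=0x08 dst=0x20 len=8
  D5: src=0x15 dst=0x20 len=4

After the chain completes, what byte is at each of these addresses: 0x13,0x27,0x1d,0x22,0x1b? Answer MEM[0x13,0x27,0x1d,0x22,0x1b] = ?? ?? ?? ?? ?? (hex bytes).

MEM[0x13,0x27,0x1d,0x22,0x1b] = 4b 4b 37 0e 51

[0] 0x21->0x16 len=3 : 6f 57 4f
[1] 0x0e->0x1d len=8 : 23 4b 0d e5 d9 0e a0 ca
[2] 0x1c->0x11 len=7 : 5d 23 4b 0d e5 d9 0e
[3] 0x26->0x19 len=5 : 2e 2e 51 d7 37
[4] 0x08->0x20 len=8 : 98 eb 32 1f 3b 81 23 4b
[5] 0x15->0x20 len=4 : e5 d9 0e 4f
query mem[0x13]=0x4b, mem[0x27]=0x4b, mem[0x1d]=0x37, mem[0x22]=0x0e, mem[0x1b]=0x51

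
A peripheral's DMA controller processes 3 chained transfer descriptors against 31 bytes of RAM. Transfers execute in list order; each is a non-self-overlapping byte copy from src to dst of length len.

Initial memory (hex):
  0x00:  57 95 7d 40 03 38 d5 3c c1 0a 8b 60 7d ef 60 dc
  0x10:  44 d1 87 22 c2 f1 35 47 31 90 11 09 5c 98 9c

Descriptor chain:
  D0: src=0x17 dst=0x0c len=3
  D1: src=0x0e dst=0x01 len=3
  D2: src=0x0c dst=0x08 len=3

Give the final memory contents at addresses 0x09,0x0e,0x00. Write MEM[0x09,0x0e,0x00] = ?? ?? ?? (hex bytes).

MEM[0x09,0x0e,0x00] = 31 90 57

#0 dst[0x0c+3] := {0x47,0x31,0x90}
#1 dst[0x01+3] := {0x90,0xdc,0x44}
#2 dst[0x08+3] := {0x47,0x31,0x90}
query mem[0x09]=0x31, mem[0x0e]=0x90, mem[0x00]=0x57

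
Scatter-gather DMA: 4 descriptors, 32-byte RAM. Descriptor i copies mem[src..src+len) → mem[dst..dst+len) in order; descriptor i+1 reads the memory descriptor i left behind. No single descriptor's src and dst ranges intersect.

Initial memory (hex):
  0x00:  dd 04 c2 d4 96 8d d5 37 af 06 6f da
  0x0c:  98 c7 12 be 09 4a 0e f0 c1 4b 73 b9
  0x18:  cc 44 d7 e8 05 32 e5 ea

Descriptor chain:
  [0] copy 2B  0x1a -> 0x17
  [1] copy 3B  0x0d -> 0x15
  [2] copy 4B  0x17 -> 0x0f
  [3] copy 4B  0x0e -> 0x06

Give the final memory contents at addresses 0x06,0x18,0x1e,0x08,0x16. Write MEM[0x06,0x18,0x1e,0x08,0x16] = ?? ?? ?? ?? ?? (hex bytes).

[0] 0x1a->0x17 len=2 : d7 e8
[1] 0x0d->0x15 len=3 : c7 12 be
[2] 0x17->0x0f len=4 : be e8 44 d7
[3] 0x0e->0x06 len=4 : 12 be e8 44
query mem[0x06]=0x12, mem[0x18]=0xe8, mem[0x1e]=0xe5, mem[0x08]=0xe8, mem[0x16]=0x12

MEM[0x06,0x18,0x1e,0x08,0x16] = 12 e8 e5 e8 12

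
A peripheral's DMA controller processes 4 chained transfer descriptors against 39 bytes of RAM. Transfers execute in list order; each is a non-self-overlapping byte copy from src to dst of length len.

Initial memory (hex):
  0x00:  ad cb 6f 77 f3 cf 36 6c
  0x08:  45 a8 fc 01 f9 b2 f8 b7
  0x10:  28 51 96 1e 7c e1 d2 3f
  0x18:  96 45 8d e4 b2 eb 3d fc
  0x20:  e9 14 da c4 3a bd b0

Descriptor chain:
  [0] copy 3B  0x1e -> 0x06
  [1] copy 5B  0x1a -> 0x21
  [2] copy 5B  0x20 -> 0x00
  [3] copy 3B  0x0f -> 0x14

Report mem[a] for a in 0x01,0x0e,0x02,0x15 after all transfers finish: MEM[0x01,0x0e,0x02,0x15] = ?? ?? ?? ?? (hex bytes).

  after D0: wrote 3B at 0x06 = 3dfce9
  after D1: wrote 5B at 0x21 = 8de4b2eb3d
  after D2: wrote 5B at 0x00 = e98de4b2eb
  after D3: wrote 3B at 0x14 = b72851
query mem[0x01]=0x8d, mem[0x0e]=0xf8, mem[0x02]=0xe4, mem[0x15]=0x28

MEM[0x01,0x0e,0x02,0x15] = 8d f8 e4 28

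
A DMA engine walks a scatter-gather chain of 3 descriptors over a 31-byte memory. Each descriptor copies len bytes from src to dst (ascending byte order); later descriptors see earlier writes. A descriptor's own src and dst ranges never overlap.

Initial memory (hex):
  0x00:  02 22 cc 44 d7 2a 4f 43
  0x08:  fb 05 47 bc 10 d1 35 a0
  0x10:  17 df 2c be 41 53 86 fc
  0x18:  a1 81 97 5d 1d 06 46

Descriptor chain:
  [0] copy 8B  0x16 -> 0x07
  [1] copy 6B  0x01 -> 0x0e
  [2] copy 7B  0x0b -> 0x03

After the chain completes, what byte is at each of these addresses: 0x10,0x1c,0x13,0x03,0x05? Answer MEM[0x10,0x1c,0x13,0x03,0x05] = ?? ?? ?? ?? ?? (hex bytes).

#0 dst[0x07+8] := {0x86,0xfc,0xa1,0x81,0x97,0x5d,0x1d,0x06}
#1 dst[0x0e+6] := {0x22,0xcc,0x44,0xd7,0x2a,0x4f}
#2 dst[0x03+7] := {0x97,0x5d,0x1d,0x22,0xcc,0x44,0xd7}
query mem[0x10]=0x44, mem[0x1c]=0x1d, mem[0x13]=0x4f, mem[0x03]=0x97, mem[0x05]=0x1d

MEM[0x10,0x1c,0x13,0x03,0x05] = 44 1d 4f 97 1d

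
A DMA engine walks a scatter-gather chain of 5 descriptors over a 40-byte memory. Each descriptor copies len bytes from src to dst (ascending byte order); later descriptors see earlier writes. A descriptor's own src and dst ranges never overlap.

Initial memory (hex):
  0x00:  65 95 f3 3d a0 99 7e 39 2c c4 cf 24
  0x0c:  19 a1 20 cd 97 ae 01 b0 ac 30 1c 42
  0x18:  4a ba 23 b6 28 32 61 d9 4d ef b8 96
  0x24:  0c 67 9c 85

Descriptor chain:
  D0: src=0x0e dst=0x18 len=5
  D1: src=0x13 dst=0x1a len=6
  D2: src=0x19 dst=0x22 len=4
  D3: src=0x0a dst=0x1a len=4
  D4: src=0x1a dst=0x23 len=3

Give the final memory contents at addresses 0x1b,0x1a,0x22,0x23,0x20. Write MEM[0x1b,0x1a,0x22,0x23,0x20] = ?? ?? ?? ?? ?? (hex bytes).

MEM[0x1b,0x1a,0x22,0x23,0x20] = 24 cf cd cf 4d

D0: mem[0x18..0x1c] <- [20 cd 97 ae 01]
D1: mem[0x1a..0x1f] <- [b0 ac 30 1c 42 20]
D2: mem[0x22..0x25] <- [cd b0 ac 30]
D3: mem[0x1a..0x1d] <- [cf 24 19 a1]
D4: mem[0x23..0x25] <- [cf 24 19]
query mem[0x1b]=0x24, mem[0x1a]=0xcf, mem[0x22]=0xcd, mem[0x23]=0xcf, mem[0x20]=0x4d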